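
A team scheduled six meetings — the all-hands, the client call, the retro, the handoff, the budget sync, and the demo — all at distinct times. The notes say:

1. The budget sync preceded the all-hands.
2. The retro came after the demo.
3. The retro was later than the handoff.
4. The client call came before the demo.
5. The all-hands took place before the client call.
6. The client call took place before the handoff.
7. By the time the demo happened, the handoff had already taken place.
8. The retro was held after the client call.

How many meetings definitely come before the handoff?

3

Directly stated before the handoff: the client call.
The all-hands reaches the handoff via the all-hands → the client call → the handoff.
The budget sync reaches the handoff via the budget sync → the all-hands → the client call → the handoff.
No chain forces the retro (or any of the others) ahead of the handoff.
That's the all-hands, the budget sync, and the client call — 3 in all.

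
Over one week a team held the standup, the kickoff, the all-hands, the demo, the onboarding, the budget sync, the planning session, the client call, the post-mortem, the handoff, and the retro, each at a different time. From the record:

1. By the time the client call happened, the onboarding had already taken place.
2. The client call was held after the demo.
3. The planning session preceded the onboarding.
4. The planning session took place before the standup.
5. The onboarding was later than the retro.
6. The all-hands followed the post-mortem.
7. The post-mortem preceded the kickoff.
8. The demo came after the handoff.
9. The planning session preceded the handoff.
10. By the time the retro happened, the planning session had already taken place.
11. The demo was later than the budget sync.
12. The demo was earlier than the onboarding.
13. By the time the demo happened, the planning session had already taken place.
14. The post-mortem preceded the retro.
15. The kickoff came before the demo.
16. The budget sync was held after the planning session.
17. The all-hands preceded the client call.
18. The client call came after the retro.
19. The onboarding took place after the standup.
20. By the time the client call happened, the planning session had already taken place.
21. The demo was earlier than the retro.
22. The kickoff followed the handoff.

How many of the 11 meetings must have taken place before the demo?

5

Directly stated before the demo: the budget sync, the handoff, the kickoff, and the planning session.
The post-mortem reaches the demo via the post-mortem → the kickoff → the demo.
That's the budget sync, the handoff, the kickoff, the planning session, and the post-mortem — 5 in all.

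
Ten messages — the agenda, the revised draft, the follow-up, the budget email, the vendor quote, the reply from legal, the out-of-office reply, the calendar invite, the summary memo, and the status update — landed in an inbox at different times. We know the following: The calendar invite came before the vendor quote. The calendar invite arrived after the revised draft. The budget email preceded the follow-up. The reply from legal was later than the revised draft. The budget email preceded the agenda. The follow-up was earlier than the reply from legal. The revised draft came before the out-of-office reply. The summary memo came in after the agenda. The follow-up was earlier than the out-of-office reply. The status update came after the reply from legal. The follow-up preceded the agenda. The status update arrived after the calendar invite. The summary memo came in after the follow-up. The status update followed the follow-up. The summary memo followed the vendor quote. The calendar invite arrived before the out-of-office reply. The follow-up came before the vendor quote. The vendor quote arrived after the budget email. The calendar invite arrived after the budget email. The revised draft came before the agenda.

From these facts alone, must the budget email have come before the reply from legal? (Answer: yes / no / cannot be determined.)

yes

Chain the constraints: the budget email → the follow-up → the reply from legal. Each link is directly stated, so the budget email comes before the reply from legal.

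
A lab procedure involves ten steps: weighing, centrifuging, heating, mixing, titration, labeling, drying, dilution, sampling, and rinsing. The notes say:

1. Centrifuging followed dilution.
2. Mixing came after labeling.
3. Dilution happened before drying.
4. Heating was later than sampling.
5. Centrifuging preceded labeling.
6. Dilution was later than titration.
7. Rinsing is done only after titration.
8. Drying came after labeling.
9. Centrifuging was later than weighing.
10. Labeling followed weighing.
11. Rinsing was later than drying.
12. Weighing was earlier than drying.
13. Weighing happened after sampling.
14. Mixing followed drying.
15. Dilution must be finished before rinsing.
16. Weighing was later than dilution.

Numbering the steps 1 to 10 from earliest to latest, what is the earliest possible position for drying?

Centrifuging, dilution, labeling, sampling, titration, and weighing must all come before drying — 6 forced predecessors.
Nothing else is forced ahead of drying, so its earliest slot is position 6 + 1 = 7.

7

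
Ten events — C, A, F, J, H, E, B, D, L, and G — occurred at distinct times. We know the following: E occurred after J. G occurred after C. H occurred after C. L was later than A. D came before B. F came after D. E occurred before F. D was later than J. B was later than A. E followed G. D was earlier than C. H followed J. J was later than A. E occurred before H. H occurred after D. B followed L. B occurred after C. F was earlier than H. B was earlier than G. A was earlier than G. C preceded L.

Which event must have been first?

A has a chain of constraints placing it before every other event, so A must be first.

A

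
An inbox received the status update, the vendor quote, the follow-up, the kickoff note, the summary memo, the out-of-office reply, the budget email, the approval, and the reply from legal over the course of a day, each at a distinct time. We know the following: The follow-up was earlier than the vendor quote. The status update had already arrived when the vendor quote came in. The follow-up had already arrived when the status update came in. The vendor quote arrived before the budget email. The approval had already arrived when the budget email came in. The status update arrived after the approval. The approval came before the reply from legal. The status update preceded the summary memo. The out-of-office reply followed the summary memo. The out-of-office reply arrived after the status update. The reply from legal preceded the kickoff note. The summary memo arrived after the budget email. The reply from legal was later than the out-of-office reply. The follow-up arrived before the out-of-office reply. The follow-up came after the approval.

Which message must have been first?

the approval

The approval has a chain of constraints placing it before every other message, so the approval must be first.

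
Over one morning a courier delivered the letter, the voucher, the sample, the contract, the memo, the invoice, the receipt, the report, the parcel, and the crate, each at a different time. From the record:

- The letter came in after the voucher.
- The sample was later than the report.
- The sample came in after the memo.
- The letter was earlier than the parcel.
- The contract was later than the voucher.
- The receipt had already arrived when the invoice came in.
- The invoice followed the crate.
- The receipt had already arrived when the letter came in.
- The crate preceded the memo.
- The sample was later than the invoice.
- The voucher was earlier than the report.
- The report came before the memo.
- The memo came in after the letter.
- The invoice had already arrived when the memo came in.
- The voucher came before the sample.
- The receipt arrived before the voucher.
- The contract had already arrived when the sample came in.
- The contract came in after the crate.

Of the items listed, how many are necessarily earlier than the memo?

6

Directly stated before the memo: the crate, the invoice, the letter, and the report.
The receipt reaches the memo via the receipt → the invoice → the memo.
The voucher reaches the memo via the voucher → the letter → the memo.
That's the crate, the invoice, the letter, the receipt, the report, and the voucher — 6 in all.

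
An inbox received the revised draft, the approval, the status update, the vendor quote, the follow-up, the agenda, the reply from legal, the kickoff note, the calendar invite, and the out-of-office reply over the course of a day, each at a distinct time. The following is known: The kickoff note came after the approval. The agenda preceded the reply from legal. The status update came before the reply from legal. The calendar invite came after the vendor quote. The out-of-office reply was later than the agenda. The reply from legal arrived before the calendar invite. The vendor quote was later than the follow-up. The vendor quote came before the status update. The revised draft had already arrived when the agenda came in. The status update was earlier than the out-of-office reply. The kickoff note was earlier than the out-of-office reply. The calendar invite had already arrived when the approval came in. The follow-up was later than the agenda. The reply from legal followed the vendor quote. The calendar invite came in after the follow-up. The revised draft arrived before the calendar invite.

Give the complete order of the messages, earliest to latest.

The constraints fix every adjacent pair, so only one ordering works:
the revised draft → the agenda → the follow-up → the vendor quote → the status update → the reply from legal → the calendar invite → the approval → the kickoff note → the out-of-office reply.

the revised draft, the agenda, the follow-up, the vendor quote, the status update, the reply from legal, the calendar invite, the approval, the kickoff note, the out-of-office reply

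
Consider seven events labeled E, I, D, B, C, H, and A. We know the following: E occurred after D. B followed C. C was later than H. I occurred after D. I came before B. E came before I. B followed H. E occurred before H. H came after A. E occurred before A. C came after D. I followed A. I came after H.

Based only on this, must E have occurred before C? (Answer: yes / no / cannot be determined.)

yes

Chain the constraints: E → H → C. Each link is directly stated, so E comes before C.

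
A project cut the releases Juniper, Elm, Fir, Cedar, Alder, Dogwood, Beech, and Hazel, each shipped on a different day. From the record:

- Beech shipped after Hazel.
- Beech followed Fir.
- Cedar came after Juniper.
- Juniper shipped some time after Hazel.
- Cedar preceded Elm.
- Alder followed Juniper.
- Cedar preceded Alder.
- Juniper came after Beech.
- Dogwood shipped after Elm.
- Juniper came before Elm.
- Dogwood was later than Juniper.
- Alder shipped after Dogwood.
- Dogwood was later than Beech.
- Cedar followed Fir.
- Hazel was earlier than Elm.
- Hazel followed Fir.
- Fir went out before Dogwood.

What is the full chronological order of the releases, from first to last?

The constraints fix every adjacent pair, so only one ordering works:
Fir → Hazel → Beech → Juniper → Cedar → Elm → Dogwood → Alder.

Fir, Hazel, Beech, Juniper, Cedar, Elm, Dogwood, Alder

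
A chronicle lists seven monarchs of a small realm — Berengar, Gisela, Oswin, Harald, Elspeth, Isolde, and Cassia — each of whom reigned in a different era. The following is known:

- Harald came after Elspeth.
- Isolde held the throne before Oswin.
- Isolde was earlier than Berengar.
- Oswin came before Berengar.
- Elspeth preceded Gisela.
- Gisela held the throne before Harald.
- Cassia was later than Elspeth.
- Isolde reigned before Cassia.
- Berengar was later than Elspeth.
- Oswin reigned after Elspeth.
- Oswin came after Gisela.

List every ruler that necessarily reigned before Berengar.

Directly stated before Berengar: Elspeth, Isolde, and Oswin.
Gisela reaches Berengar via Gisela → Oswin → Berengar.

Elspeth, Gisela, Isolde, Oswin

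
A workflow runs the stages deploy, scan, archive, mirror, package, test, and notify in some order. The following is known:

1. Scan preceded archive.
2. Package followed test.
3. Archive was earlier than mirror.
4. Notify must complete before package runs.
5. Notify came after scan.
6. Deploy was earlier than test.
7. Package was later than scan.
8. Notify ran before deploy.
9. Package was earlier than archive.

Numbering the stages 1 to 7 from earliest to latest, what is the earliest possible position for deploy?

3

Notify and scan must both come before deploy — 2 forced predecessors.
Nothing else is forced ahead of deploy, so its earliest slot is position 2 + 1 = 3.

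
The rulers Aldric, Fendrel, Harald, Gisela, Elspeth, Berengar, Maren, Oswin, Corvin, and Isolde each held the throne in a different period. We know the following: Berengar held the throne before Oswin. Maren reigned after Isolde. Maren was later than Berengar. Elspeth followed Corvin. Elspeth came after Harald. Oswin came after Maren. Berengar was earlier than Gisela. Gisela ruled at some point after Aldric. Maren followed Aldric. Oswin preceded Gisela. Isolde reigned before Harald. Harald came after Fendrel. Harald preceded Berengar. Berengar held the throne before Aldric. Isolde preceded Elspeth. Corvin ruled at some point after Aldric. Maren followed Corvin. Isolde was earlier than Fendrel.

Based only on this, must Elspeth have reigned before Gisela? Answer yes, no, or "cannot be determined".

cannot be determined

No chain of stated constraints runs from Elspeth to Gisela, and none runs from Gisela to Elspeth either.
So the relative order of Elspeth and Gisela is not fixed by the given facts.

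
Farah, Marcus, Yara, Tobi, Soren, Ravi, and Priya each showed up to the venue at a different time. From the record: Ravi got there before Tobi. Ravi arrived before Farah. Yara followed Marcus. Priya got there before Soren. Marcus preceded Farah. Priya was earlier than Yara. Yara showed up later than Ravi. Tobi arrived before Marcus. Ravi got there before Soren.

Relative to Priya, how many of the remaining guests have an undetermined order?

Forced after Priya: Soren and Yara.
That leaves Farah, Marcus, Ravi, and Tobi with no forced order relative to Priya — 4.

4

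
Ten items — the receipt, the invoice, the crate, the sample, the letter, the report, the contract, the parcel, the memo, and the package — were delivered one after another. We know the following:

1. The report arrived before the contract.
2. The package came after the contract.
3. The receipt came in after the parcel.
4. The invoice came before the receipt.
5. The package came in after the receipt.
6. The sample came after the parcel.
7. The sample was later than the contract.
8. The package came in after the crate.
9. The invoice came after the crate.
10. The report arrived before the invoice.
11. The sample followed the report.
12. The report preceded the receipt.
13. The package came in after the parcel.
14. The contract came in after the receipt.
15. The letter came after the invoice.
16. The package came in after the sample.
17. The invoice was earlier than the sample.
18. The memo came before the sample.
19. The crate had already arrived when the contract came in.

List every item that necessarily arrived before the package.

Directly stated before the package: the contract, the crate, the parcel, the receipt, and the sample.
The invoice reaches the package via the invoice → the sample → the package.
The memo reaches the package via the memo → the sample → the package.
The report reaches the package via the report → the contract → the package.
No chain forces the letter ahead of the package.

the contract, the crate, the invoice, the memo, the parcel, the receipt, the report, the sample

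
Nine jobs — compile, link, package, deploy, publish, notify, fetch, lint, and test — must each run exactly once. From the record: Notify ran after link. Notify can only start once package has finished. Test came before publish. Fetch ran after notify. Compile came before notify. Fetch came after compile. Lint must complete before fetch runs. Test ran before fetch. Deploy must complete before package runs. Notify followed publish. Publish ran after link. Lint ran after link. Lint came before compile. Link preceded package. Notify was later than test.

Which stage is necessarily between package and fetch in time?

notify

Tracing the constraints gives package → notify → fetch, so notify sits after package and before fetch.
No other stage is forced both after package and before fetch.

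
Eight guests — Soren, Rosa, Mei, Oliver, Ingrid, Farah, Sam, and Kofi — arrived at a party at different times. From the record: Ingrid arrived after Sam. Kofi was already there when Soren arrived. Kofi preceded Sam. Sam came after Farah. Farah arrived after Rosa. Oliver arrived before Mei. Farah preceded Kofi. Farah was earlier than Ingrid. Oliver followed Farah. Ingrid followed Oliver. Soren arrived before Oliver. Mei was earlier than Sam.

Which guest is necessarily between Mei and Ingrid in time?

Sam

Tracing the constraints gives Mei → Sam → Ingrid, so Sam sits after Mei and before Ingrid.
No other guest is forced both after Mei and before Ingrid.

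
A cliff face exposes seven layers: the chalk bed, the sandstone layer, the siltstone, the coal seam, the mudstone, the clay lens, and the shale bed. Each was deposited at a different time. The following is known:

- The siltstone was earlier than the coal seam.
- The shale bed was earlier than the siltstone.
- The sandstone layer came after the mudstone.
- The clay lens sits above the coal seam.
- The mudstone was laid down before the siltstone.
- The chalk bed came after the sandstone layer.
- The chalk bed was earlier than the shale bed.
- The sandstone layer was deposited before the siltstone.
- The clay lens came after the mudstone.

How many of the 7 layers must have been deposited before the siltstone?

4

Directly stated before the siltstone: the mudstone, the sandstone layer, and the shale bed.
The chalk bed reaches the siltstone via the chalk bed → the shale bed → the siltstone.
No chain forces the clay lens (or any of the others) ahead of the siltstone.
That's the chalk bed, the mudstone, the sandstone layer, and the shale bed — 4 in all.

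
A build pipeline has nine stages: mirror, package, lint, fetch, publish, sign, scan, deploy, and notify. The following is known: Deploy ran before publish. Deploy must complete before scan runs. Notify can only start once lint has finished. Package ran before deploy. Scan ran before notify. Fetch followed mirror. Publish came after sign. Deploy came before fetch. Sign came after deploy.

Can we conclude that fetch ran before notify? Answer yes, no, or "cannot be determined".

No chain of stated constraints runs from fetch to notify, and none runs from notify to fetch either.
So the relative order of fetch and notify is not fixed by the given facts.

cannot be determined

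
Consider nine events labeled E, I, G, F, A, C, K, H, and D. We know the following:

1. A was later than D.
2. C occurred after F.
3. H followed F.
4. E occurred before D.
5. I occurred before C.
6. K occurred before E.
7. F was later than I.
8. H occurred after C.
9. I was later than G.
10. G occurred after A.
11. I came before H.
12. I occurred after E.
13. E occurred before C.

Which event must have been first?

K has a chain of constraints placing it before every other event, so K must be first.

K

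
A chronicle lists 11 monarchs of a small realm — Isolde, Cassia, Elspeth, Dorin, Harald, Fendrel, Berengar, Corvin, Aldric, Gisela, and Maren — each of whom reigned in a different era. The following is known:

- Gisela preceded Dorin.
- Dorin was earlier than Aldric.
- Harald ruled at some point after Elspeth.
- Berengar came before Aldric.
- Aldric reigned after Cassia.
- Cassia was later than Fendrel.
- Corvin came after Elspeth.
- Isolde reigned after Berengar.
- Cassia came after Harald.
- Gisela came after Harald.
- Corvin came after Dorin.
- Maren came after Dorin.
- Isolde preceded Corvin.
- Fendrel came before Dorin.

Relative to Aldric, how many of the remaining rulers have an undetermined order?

3

Forced before Aldric: Berengar, Cassia, Dorin, Elspeth, Fendrel, Gisela, and Harald.
That leaves Corvin, Isolde, and Maren with no forced order relative to Aldric — 3.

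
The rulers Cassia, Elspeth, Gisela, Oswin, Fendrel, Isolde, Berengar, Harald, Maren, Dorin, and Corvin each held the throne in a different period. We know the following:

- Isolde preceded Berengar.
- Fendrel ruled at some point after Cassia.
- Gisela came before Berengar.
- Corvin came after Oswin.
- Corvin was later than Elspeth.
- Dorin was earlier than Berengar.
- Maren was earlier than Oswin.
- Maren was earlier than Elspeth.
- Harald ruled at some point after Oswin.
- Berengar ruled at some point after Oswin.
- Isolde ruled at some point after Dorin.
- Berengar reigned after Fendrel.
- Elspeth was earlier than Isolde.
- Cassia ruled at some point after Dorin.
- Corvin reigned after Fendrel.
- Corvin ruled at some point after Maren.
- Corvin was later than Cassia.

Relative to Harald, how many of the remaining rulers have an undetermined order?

8

Forced before Harald: Maren and Oswin.
That leaves Berengar, Cassia, Corvin, Dorin, Elspeth, Fendrel, Gisela, and Isolde with no forced order relative to Harald — 8.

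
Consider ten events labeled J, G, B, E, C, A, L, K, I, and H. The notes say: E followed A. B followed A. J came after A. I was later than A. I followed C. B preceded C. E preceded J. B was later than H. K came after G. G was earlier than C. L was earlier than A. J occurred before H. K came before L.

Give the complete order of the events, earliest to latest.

The constraints fix every adjacent pair, so only one ordering works:
G → K → L → A → E → J → H → B → C → I.

G, K, L, A, E, J, H, B, C, I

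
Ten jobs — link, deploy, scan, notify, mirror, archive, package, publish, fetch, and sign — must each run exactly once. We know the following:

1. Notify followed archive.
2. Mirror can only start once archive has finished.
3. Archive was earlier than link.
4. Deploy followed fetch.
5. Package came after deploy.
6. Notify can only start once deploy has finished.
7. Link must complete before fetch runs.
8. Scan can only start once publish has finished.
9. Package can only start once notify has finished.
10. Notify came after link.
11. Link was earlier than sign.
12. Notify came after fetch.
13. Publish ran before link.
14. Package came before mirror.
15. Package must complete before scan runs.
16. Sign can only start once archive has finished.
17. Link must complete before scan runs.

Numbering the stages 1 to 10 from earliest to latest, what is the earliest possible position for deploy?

Archive, fetch, link, and publish must all come before deploy — 4 forced predecessors.
Nothing else is forced ahead of deploy, so its earliest slot is position 4 + 1 = 5.

5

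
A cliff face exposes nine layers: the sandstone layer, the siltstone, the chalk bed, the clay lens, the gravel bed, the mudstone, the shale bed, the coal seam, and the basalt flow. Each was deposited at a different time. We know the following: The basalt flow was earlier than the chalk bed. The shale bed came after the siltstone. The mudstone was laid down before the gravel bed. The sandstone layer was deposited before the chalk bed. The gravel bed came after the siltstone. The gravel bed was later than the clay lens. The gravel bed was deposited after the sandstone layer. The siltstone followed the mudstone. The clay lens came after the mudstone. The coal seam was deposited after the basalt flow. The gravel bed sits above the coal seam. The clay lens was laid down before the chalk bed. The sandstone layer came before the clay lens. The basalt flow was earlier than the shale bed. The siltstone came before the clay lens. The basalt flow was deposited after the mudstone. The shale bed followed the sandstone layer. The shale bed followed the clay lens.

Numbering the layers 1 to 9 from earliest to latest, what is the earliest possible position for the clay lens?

The mudstone, the sandstone layer, and the siltstone must all come before the clay lens — 3 forced predecessors.
Nothing else is forced ahead of the clay lens, so its earliest slot is position 3 + 1 = 4.

4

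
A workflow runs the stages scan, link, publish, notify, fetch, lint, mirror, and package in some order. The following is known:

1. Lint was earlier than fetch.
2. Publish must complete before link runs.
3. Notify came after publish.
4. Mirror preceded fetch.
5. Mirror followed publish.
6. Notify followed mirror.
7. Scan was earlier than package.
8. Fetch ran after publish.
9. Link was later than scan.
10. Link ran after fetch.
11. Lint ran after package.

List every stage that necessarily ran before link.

fetch, lint, mirror, package, publish, scan

Directly stated before link: fetch, publish, and scan.
Lint reaches link via lint → fetch → link.
Mirror reaches link via mirror → fetch → link.
Package reaches link via package → lint → fetch → link.
No chain forces notify ahead of link.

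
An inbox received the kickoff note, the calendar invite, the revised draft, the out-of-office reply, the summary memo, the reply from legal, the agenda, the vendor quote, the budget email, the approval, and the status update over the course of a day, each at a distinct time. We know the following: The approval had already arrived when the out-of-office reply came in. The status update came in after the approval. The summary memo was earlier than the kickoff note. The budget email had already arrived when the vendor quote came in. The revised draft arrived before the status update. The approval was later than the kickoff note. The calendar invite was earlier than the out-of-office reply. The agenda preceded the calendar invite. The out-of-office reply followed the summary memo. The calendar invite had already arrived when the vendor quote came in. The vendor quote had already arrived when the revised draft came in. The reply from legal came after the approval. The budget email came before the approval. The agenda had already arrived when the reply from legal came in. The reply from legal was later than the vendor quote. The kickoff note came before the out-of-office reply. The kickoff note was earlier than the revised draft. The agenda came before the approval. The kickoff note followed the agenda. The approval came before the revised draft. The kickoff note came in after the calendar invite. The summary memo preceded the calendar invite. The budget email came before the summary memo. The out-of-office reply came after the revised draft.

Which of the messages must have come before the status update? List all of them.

Directly stated before the status update: the approval and the revised draft.
The agenda reaches the status update via the agenda → the approval → the status update.
The budget email reaches the status update via the budget email → the approval → the status update.
The calendar invite reaches the status update via the calendar invite → the kickoff note → the revised draft → the status update.
Likewise the kickoff note, the summary memo, and the vendor quote each reach the status update by chaining the stated constraints.

the agenda, the approval, the budget email, the calendar invite, the kickoff note, the revised draft, the summary memo, the vendor quote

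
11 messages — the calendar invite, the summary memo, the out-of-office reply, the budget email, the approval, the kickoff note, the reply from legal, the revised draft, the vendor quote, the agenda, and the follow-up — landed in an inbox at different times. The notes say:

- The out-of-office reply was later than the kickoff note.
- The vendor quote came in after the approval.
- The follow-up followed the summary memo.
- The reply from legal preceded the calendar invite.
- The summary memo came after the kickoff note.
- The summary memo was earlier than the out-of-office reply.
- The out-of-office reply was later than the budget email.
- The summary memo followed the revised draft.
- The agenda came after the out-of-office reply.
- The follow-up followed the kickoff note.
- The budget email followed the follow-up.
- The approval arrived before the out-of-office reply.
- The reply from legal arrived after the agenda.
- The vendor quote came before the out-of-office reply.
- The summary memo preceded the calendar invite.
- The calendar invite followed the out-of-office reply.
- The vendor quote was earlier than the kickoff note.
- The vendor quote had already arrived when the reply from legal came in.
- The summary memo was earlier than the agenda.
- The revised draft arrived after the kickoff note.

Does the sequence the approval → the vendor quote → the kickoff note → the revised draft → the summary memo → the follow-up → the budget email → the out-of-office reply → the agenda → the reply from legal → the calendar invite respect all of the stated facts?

Check each stated constraint against the proposed order — e.g. the approval is ahead of the out-of-office reply; the vendor quote is ahead of the reply from legal. Every pair is in the required order; nothing is violated.

yes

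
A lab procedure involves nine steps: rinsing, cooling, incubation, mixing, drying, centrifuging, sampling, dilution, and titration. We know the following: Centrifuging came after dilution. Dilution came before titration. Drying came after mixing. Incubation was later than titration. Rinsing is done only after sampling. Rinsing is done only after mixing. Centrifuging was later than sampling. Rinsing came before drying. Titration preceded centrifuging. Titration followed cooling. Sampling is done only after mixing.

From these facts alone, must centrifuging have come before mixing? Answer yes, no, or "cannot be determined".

no

Tracing the constraints gives mixing → sampling → centrifuging, so mixing must come before centrifuging.
That means centrifuging cannot be before mixing.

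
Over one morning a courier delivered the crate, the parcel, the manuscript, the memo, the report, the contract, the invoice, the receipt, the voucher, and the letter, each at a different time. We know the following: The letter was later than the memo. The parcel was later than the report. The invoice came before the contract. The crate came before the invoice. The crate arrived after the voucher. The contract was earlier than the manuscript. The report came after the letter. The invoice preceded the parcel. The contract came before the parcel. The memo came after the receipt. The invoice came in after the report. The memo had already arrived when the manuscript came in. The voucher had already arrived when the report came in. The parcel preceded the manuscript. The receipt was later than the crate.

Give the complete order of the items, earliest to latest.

The constraints fix every adjacent pair, so only one ordering works:
the voucher → the crate → the receipt → the memo → the letter → the report → the invoice → the contract → the parcel → the manuscript.

the voucher, the crate, the receipt, the memo, the letter, the report, the invoice, the contract, the parcel, the manuscript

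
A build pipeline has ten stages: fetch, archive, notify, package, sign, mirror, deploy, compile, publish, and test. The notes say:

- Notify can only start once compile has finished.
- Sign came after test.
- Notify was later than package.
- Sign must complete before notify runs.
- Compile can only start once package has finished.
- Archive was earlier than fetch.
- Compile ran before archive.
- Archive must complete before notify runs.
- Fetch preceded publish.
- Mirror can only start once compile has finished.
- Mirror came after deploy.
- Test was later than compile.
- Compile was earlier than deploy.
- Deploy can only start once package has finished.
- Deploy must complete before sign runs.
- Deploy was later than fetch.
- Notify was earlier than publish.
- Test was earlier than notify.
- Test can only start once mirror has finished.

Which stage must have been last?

Every other stage has a chain of constraints placing it before publish, so publish is last.

publish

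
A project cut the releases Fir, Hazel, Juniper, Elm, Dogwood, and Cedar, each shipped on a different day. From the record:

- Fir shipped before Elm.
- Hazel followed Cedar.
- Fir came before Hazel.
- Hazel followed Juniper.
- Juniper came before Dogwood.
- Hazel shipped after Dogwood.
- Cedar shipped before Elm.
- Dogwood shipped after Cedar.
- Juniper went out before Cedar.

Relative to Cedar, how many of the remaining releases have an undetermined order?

1

Forced before Cedar: Juniper; forced after Cedar: Dogwood, Elm, and Hazel.
That leaves Fir with no forced order relative to Cedar — 1.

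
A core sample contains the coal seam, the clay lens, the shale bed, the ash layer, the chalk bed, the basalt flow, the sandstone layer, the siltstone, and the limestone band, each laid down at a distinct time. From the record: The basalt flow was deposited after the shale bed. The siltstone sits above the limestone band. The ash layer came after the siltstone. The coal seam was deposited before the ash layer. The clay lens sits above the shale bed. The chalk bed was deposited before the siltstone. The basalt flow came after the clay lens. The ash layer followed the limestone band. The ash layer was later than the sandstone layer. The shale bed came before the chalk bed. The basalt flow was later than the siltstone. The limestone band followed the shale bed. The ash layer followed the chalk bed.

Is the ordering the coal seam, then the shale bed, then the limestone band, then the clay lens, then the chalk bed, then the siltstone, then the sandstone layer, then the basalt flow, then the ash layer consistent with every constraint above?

Check each stated constraint against the proposed order — e.g. the shale bed is ahead of the basalt flow; the coal seam is ahead of the ash layer. Every pair is in the required order; nothing is violated.

yes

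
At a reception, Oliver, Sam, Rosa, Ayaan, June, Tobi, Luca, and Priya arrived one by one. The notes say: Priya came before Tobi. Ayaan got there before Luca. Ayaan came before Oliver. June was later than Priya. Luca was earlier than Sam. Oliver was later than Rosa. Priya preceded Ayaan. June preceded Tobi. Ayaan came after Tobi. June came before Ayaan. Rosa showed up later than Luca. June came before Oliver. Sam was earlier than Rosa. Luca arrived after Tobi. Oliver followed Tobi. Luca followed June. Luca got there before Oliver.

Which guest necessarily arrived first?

Priya has a chain of constraints placing them before every other guest, so Priya must be first.

Priya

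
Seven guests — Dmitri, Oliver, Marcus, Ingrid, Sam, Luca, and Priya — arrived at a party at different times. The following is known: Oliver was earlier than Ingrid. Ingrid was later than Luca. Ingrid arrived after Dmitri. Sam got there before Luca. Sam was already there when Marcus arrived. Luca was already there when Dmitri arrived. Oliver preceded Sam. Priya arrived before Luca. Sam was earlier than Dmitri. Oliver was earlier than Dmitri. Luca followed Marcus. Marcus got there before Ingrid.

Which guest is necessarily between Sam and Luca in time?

Tracing the constraints gives Sam → Marcus → Luca, so Marcus sits after Sam and before Luca.
No other guest is forced both after Sam and before Luca.

Marcus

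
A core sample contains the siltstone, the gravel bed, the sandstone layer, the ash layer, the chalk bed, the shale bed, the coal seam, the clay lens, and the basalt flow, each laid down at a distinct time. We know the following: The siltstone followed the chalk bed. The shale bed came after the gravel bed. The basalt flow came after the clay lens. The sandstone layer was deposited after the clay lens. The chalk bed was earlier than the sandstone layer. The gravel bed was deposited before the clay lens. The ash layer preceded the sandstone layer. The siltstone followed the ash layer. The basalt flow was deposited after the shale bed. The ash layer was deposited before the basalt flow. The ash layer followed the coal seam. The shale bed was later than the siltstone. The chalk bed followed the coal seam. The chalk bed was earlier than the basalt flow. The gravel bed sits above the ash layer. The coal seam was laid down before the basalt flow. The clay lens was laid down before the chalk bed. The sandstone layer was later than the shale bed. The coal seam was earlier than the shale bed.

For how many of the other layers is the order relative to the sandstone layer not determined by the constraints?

1

Forced before the sandstone layer: the ash layer, the chalk bed, the clay lens, the coal seam, the gravel bed, the shale bed, and the siltstone.
That leaves the basalt flow with no forced order relative to the sandstone layer — 1.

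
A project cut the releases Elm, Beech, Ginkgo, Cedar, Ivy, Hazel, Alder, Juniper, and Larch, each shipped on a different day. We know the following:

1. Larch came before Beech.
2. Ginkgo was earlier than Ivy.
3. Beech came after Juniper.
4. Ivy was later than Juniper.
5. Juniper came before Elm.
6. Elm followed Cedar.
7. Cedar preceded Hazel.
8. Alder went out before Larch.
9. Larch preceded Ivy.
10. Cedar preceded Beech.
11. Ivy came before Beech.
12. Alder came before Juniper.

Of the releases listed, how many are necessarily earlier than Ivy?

Directly stated before Ivy: Ginkgo, Juniper, and Larch.
Alder reaches Ivy via Alder → Larch → Ivy.
No chain forces Hazel (or any of the others) ahead of Ivy.
That's Alder, Ginkgo, Juniper, and Larch — 4 in all.

4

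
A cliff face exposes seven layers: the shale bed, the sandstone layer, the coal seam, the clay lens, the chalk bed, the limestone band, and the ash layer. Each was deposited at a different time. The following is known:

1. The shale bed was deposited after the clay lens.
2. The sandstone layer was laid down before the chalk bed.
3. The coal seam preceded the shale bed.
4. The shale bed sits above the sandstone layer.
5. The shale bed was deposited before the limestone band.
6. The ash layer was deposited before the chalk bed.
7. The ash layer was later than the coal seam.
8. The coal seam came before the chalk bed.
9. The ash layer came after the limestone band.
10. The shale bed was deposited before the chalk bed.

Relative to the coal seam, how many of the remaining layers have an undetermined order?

2

Forced after the coal seam: the ash layer, the chalk bed, the limestone band, and the shale bed.
That leaves the clay lens and the sandstone layer with no forced order relative to the coal seam — 2.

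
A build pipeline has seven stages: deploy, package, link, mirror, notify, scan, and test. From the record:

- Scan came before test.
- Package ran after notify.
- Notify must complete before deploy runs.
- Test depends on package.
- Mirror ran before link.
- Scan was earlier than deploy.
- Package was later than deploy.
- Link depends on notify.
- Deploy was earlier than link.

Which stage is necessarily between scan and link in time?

Tracing the constraints gives scan → deploy → link, so deploy sits after scan and before link.
No other stage is forced both after scan and before link.

deploy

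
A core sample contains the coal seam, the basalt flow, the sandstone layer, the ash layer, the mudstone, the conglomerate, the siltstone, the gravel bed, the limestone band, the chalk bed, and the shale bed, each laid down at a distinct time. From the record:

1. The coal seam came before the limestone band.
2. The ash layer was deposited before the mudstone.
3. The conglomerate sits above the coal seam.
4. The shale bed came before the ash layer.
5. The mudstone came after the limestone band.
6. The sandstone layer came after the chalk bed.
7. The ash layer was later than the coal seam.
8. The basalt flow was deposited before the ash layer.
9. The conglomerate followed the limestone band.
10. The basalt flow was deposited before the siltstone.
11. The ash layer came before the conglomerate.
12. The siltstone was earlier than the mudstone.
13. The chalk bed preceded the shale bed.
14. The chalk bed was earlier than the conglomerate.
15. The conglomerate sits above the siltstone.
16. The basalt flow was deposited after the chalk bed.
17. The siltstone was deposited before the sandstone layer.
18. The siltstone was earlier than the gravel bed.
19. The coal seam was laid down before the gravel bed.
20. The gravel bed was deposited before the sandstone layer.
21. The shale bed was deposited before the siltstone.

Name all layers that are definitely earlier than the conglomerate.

Directly stated before the conglomerate: the ash layer, the chalk bed, the coal seam, the limestone band, and the siltstone.
The basalt flow reaches the conglomerate via the basalt flow → the siltstone → the conglomerate.
The shale bed reaches the conglomerate via the shale bed → the ash layer → the conglomerate.
No chain forces the gravel bed (or any of the others) ahead of the conglomerate.

the ash layer, the basalt flow, the chalk bed, the coal seam, the limestone band, the shale bed, the siltstone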